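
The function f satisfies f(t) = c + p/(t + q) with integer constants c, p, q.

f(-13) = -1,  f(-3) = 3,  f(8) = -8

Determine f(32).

(f(t) − c)(t + q) = p for each data point; the three points give a linear system in c and q, then p follows.
Solving: c = -3, q = -2, p = -30, so f(t) = -3 − 30/(t − 2).
Then f(32) = -3 − 30/30 = -4.

-4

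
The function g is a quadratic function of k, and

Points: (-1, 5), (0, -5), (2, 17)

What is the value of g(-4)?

Write g(k) = ak² + bk + c; the 3 given values yield a linear system in the 3 coefficients.
Solving, g(k) = 7k² - 3k - 5.
Then g(-4) = 119.

119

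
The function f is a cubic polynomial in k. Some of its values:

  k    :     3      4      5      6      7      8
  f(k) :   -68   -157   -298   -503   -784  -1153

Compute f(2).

Write f(k) = ak³ + bk² + ck + d; the 6 given values yield a linear system in the 4 coefficients.
Solving, f(k) = -2k³ - 2k² - k + 7.
Then f(2) = -19.

-19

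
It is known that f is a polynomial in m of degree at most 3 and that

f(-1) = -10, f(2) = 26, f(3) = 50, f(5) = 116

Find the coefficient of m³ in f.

Write f(m) = am³ + bm² + cm + d; the 4 given values yield a linear system in the 4 coefficients.
Solving, the leading coefficient vanishes, and f(m) = 3m² + 9m - 4.
The coefficient of m³ is 0.

0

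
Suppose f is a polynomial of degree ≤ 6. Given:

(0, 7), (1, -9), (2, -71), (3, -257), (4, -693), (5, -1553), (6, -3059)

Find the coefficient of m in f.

First differences: -16, -62, -186, -436, -860, -1506. Second differences: -46, -124, -250, -424, -646. Third differences: -78, -126, -174, -222. Fourth differences: -48, -48, -48.
Level-4 differences are constant, so f has degree 4.
Fitting a degree-4 polynomial gives f(m) = -2m^4 - m³ - 6m² - 7m + 7.
The coefficient of m is -7.

-7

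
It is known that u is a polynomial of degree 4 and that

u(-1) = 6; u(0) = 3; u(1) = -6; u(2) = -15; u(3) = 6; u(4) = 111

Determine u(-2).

First differences: -3, -9, -9, 21, 105. Second differences: -6, 0, 30, 84. Third differences: 6, 30, 54. Fourth differences: 24, 24.
Level-4 differences are constant, so u has degree 4.
Fitting a degree-4 polynomial gives u(m) = m^4 - m³ - 4m² - 5m + 3.
Then u(-2) = 21.

21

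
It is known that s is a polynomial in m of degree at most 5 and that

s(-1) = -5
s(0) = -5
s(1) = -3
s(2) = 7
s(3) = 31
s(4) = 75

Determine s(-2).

Write s(m) = am^5 + bm^4 + cm³ + dm² + em + p; the 6 given values yield a linear system in the 6 coefficients.
Solving, the top 2 coefficients vanish, and s(m) = m³ + m² - 5.
Then s(-2) = -9.

-9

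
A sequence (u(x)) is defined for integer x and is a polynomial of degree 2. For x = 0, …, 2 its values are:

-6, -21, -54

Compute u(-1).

Write u(x) = ax² + bx + c; the 3 given values yield a linear system in the 3 coefficients.
Solving, u(x) = -9x² - 6x - 6.
Then u(-1) = -9.

-9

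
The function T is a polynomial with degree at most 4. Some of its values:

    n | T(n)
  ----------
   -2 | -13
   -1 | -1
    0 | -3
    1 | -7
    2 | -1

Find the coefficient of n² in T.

First differences: 12, -2, -4, 6. Second differences: -14, -2, 10. Third differences: 12, 12.
Level-3 differences are constant, so T has degree 3.
Fitting a degree-3 polynomial gives T(n) = 2n³ - n² - 5n - 3.
The coefficient of n² is -1.

-1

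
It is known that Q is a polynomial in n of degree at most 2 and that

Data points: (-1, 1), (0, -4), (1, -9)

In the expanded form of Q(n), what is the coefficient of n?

First differences: -5, -5.
Level-1 differences are constant, so Q has degree 1.
Fitting a degree-1 polynomial gives Q(n) = -5n - 4.
The coefficient of n is -5.

-5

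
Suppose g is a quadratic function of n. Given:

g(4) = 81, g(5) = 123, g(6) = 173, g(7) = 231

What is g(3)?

47

First differences: 42, 50, 58. Second differences: 8, 8.
Level-2 differences are constant, so g has degree 2.
Fitting a degree-2 polynomial gives g(n) = 4n² + 6n - 7.
Then g(3) = 47.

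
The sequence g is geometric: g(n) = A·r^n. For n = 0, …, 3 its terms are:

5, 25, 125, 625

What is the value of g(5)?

15625

Consecutive ratio: 25/5 = 5, and 125/25 = 5, so r = 5.
Then A·5^0 = 5 gives A = 5, and g(n) = 5·5^n.
g(5) = 5·5^5 = 15625.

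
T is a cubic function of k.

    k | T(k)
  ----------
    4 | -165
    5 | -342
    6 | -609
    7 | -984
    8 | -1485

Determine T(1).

First differences: -177, -267, -375, -501. Second differences: -90, -108, -126. Third differences: -18, -18.
Level-3 differences are constant, so T has degree 3.
Fitting a degree-3 polynomial gives T(k) = -3k³ + 6k + 3.
Then T(1) = 6.

6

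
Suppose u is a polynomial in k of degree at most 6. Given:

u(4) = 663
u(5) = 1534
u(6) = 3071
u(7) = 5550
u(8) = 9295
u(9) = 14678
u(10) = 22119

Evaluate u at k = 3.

230

First differences: 871, 1537, 2479, 3745, 5383, 7441. Second differences: 666, 942, 1266, 1638, 2058. Third differences: 276, 324, 372, 420. Fourth differences: 48, 48, 48.
Level-4 differences are constant, so u has degree 4.
Fitting a degree-4 polynomial gives u(k) = 2k^4 + 2k³ + k² + 2k - 1.
Then u(3) = 230.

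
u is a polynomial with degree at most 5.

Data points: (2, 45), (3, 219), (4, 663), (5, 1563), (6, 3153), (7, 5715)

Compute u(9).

First differences: 174, 444, 900, 1590, 2562. Second differences: 270, 456, 690, 972. Third differences: 186, 234, 282. Fourth differences: 48, 48.
Level-4 differences are constant, so u has degree 4.
Fitting a degree-4 polynomial gives u(x) = 2x^4 + 3x³ - 2x² - 3x + 3.
Then u(9) = 15123.

15123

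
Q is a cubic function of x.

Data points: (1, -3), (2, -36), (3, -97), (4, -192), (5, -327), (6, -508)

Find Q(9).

Write Q(x) = ax³ + bx² + cx + d; the 6 given values yield a linear system in the 4 coefficients.
Solving, Q(x) = -x³ - 8x² - 2x + 8.
Then Q(9) = -1387.

-1387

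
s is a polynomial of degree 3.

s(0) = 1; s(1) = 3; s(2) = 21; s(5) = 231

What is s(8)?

801

Write s(t) = at³ + bt² + ct + d; the 4 given values yield a linear system in the 4 coefficients.
Solving, s(t) = t³ + 5t² - 4t + 1.
Then s(8) = 801.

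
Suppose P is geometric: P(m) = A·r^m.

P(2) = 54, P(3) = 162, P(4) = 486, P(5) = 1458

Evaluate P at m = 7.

Consecutive ratio: 162/54 = 3, and 486/162 = 3, so r = 3.
Then A·3^2 = 54 gives A = 6, and P(m) = 6·3^m.
P(7) = 6·3^7 = 13122.

13122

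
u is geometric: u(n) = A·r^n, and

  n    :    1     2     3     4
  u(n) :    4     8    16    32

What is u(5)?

64

Consecutive ratio: 8/4 = 2, and 16/8 = 2, so r = 2.
Then A·2^1 = 4 gives A = 2, and u(n) = 2·2^n.
u(5) = 2·2^5 = 64.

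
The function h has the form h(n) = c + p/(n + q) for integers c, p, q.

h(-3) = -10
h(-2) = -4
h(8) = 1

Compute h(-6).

(h(n) − c)(n + q) = p for each data point; the three points give a linear system in c and q, then p follows.
Solving: c = 2, q = 4, p = -12, so h(n) = 2 − 12/(n + 4).
Then h(-6) = 2 − 12/(-2) = 8.

8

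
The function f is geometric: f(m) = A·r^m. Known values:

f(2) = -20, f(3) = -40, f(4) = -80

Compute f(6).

-320

Consecutive ratio: -40/(-20) = 2, and -80/(-40) = 2, so r = 2.
Then A·2^2 = -20 gives A = -5, and f(m) = -5·2^m.
f(6) = -5·2^6 = -320.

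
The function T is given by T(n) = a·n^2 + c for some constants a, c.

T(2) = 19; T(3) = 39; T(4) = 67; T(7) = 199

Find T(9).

From T(2) = 19 and T(3) = 39: 4a + c = 19 and 9a + c = 39.
Subtracting: 5a = 20, so a = 4; then c = 19 − 4·4 = 3.
So T(n) = 4n² + 3, and T(9) = 327.

327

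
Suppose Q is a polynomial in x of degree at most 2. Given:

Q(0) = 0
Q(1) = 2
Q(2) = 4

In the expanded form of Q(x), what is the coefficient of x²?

Write Q(x) = ax² + bx + c; the 3 given values yield a linear system in the 3 coefficients.
Solving, the leading coefficient vanishes, and Q(x) = 2x.
The coefficient of x² is 0.

0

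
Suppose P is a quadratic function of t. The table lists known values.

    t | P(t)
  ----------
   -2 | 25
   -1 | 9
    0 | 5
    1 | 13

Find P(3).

First differences: -16, -4, 8. Second differences: 12, 12.
Level-2 differences are constant, so P has degree 2.
Fitting a degree-2 polynomial gives P(t) = 6t² + 2t + 5.
Then P(3) = 65.

65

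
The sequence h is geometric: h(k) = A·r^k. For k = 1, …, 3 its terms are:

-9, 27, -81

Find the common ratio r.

-3

Consecutive ratio: 27/(-9) = -3, and -81/27 = -3, so r = -3.
Then A·(-3)^1 = -9 gives A = 3, and h(k) = 3·(-3)^k.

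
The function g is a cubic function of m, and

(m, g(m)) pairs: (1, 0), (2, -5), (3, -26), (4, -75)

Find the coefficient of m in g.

Write g(m) = am³ + bm² + cm + d; the 4 given values yield a linear system in the 4 coefficients.
Solving, g(m) = -2m³ + 4m² - 3m + 1.
The coefficient of m is -3.

-3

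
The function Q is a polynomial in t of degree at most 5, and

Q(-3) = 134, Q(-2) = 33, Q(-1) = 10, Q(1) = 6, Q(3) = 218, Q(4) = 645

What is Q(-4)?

421

Write Q(t) = at^5 + bt^4 + ct³ + dt² + et + p; the 6 given values yield a linear system in the 6 coefficients.
Solving, the leading coefficient vanishes, and Q(t) = 2t^4 + 2t³ + t² - 4t + 5.
Then Q(-4) = 421.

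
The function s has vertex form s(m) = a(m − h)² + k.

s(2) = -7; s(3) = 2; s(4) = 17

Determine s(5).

First differences 9, 15; second difference 6 = 2a, so a = 3.
Expanding, the m-coefficient is −2ah = -6h; matching it to the data gives h = 1, and then k = -10.
So s(m) = 3(m − 1)² − 10.
s(5) = 3·4² − 10 = 38.

38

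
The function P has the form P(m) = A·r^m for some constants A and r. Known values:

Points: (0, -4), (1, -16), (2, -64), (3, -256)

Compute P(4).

Consecutive ratio: -16/(-4) = 4, and -64/(-16) = 4, so r = 4.
Then A·4^0 = -4 gives A = -4, and P(m) = -4·4^m.
P(4) = -4·4^4 = -1024.

-1024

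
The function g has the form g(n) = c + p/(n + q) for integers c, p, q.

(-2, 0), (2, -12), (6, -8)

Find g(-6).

-4

(g(n) − c)(n + q) = p for each data point; the three points give a linear system in c and q, then p follows.
Solving: c = -6, q = 0, p = -12, so g(n) = -6 − 12/(n + 0).
Then g(-6) = -6 − 12/(-6) = -4.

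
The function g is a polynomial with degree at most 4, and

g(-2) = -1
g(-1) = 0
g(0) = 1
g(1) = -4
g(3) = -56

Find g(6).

-329

Write g(k) = ak^4 + bk³ + ck² + dk + e; the 5 given values yield a linear system in the 5 coefficients.
Solving, the leading coefficient vanishes, and g(k) = -k³ - 3k² - k + 1.
Then g(6) = -329.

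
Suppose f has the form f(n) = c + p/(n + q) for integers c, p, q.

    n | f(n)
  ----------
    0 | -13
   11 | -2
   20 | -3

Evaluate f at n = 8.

-1

(f(n) − c)(n + q) = p for each data point; the three points give a linear system in c and q, then p follows.
Solving: c = -4, q = -2, p = 18, so f(n) = -4 + 18/(n − 2).
Then f(8) = -4 + 18/6 = -1.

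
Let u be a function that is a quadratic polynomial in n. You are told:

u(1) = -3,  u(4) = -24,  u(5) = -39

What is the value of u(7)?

Write u(n) = an² + bn + c; the 3 given values yield a linear system in the 3 coefficients.
Solving, u(n) = -2n² + 3n - 4.
Then u(7) = -81.

-81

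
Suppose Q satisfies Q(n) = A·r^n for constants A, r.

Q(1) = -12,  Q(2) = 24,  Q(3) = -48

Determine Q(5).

Consecutive ratio: 24/(-12) = -2, and -48/24 = -2, so r = -2.
Then A·(-2)^1 = -12 gives A = 6, and Q(n) = 6·(-2)^n.
Q(5) = 6·(-2)^5 = -192.

-192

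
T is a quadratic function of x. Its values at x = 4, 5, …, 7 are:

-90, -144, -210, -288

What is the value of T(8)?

First differences: -54, -66, -78. Second differences: -12, -12.
Level-2 differences are constant, so T has degree 2.
Fitting a degree-2 polynomial gives T(x) = -6x² + 6.
Then T(8) = -378.

-378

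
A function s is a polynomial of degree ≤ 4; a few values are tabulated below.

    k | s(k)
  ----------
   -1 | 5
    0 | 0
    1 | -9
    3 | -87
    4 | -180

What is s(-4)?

Write s(k) = ak^4 + bk³ + ck² + dk + e; the 5 given values yield a linear system in the 5 coefficients.
Solving, the leading coefficient vanishes, and s(k) = -2k³ - 2k² - 5k.
Then s(-4) = 116.

116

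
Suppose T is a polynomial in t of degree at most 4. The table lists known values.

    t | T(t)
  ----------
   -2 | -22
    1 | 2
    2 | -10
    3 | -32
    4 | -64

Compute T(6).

Write T(t) = at^4 + bt³ + ct² + dt + e; the 5 given values yield a linear system in the 5 coefficients.
Solving, the top 2 coefficients vanish, and T(t) = -5t² + 3t + 4.
Then T(6) = -158.

-158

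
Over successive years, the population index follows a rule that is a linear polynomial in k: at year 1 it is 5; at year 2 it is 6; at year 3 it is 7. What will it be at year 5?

9

Write the value at k as s(k).
Write s(k) = ak + b; the 3 given values yield a linear system in the 2 coefficients.
Solving, s(k) = k + 4.
Then s(5) = 9.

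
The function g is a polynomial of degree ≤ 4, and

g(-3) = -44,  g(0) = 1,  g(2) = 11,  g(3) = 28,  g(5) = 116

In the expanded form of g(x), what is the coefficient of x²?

Write g(x) = ax^4 + bx³ + cx² + dx + e; the 5 given values yield a linear system in the 5 coefficients.
Solving, the leading coefficient vanishes, and g(x) = x³ - x² + 3x + 1.
The coefficient of x² is -1.

-1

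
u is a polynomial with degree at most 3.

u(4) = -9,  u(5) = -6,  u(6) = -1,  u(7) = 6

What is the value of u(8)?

15

First differences: 3, 5, 7. Second differences: 2, 2.
Level-2 differences are constant, so u has degree 2.
Extending the table by one column gives the next first difference 9, so u(8) = 6 + 9 = 15.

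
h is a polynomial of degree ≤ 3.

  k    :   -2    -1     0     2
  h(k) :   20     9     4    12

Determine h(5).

69

Write h(k) = ak³ + bk² + ck + d; the 4 given values yield a linear system in the 4 coefficients.
Solving, the leading coefficient vanishes, and h(k) = 3k² - 2k + 4.
Then h(5) = 69.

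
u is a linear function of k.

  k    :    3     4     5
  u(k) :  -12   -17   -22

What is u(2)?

-7

Write u(k) = ak + b; the 3 given values yield a linear system in the 2 coefficients.
Solving, u(k) = -5k + 3.
Then u(2) = -7.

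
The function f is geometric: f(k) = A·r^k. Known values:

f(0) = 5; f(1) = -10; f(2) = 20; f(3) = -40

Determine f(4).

80

Consecutive ratio: -10/5 = -2, and 20/(-10) = -2, so r = -2.
Then A·(-2)^0 = 5 gives A = 5, and f(k) = 5·(-2)^k.
f(4) = 5·(-2)^4 = 80.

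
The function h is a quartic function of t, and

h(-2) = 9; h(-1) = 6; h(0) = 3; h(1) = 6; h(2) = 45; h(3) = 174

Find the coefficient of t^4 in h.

First differences: -3, -3, 3, 39, 129. Second differences: 0, 6, 36, 90. Third differences: 6, 30, 54. Fourth differences: 24, 24.
Level-4 differences are constant, so h has degree 4.
Fitting a degree-4 polynomial gives h(t) = t^4 + 3t³ + 2t² - 3t + 3.
The coefficient of t^4 is 1.

1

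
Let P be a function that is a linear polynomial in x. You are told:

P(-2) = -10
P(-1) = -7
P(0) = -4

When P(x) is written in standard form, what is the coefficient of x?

3

First differences: 3, 3.
Level-1 differences are constant, so P has degree 1.
Fitting a degree-1 polynomial gives P(x) = 3x - 4.
The coefficient of x is 3.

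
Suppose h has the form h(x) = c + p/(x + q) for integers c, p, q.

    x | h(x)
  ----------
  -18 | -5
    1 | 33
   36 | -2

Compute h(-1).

-39

(h(x) − c)(x + q) = p for each data point; the three points give a linear system in c and q, then p follows.
Solving: c = -3, q = 0, p = 36, so h(x) = -3 + 36/(x + 0).
Then h(-1) = -3 + 36/(-1) = -39.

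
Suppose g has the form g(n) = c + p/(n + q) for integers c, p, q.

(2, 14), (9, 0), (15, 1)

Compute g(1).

(g(n) − c)(n + q) = p for each data point; the three points give a linear system in c and q, then p follows.
Solving: c = 2, q = -3, p = -12, so g(n) = 2 − 12/(n − 3).
Then g(1) = 2 − 12/(-2) = 8.

8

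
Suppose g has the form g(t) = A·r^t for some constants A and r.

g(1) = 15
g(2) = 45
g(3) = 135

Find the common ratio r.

Consecutive ratio: 45/15 = 3, and 135/45 = 3, so r = 3.
Then A·3^1 = 15 gives A = 5, and g(t) = 5·3^t.

3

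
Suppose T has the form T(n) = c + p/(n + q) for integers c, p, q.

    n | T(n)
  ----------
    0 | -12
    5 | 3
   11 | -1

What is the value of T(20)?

(T(n) − c)(n + q) = p for each data point; the three points give a linear system in c and q, then p follows.
Solving: c = -3, q = -2, p = 18, so T(n) = -3 + 18/(n − 2).
Then T(20) = -3 + 18/18 = -2.

-2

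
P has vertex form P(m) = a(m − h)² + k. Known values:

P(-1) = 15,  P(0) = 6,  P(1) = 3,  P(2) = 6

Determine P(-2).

30

First differences -9, -3, 3; second difference 6 = 2a, so a = 3.
Expanding, the m-coefficient is −2ah = -6h; matching it to the data gives h = 1, and then k = 3.
So P(m) = 3(m − 1)² + 3.
P(-2) = 3·(-3)² + 3 = 30.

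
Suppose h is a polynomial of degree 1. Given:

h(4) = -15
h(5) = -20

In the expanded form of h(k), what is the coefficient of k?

Write h(k) = ak + b; the 2 given values yield a linear system in the 2 coefficients.
Solving, h(k) = -5k + 5.
The coefficient of k is -5.

-5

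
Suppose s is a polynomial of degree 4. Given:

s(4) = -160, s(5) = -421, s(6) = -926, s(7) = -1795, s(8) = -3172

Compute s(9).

Write s(k) = ak^4 + bk³ + ck² + dk + e; the 5 given values yield a linear system in the 5 coefficients.
Solving, s(k) = -k^4 + 2k³ - k² - 5k + 4.
Then s(9) = -5225.

-5225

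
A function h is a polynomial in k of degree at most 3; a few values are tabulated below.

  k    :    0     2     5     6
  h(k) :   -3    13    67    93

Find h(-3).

Write h(k) = ak³ + bk² + ck + d; the 4 given values yield a linear system in the 4 coefficients.
Solving, the leading coefficient vanishes, and h(k) = 2k² + 4k - 3.
Then h(-3) = 3.

3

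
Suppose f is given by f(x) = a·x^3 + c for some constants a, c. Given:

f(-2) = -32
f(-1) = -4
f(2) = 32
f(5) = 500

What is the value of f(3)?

108

From f(-2) = -32 and f(-1) = -4: -8a + c = -32 and -1a + c = -4.
Subtracting: 7a = 28, so a = 4; then c = -32 − 4·(-8) = 0.
So f(x) = 4x³ + 0, and f(3) = 108.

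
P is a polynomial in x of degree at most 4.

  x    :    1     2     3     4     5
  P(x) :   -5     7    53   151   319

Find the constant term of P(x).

-1

Write P(x) = ax^4 + bx³ + cx² + dx + e; the 5 given values yield a linear system in the 5 coefficients.
Solving, the leading coefficient vanishes, and P(x) = 3x³ - x² - 6x - 1.
The constant term is P(0) = -1.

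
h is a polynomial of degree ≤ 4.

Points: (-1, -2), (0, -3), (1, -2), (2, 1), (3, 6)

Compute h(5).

Write h(n) = an^4 + bn³ + cn² + dn + e; the 5 given values yield a linear system in the 5 coefficients.
Solving, the top 2 coefficients vanish, and h(n) = n² - 3.
Then h(5) = 22.

22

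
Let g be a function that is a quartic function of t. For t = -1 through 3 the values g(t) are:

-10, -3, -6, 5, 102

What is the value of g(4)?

405

Write g(t) = at^4 + bt³ + ct² + dt + e; the 5 given values yield a linear system in the 5 coefficients.
Solving, g(t) = 2t^4 - 7t² + 2t - 3.
Then g(4) = 405.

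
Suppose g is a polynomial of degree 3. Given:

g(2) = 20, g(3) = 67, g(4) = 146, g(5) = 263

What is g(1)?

-1

Write g(t) = at³ + bt² + ct + d; the 4 given values yield a linear system in the 4 coefficients.
Solving, g(t) = t³ + 7t² - 7t - 2.
Then g(1) = -1.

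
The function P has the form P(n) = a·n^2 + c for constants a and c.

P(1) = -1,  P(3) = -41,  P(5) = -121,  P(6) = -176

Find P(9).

-401

From P(1) = -1 and P(3) = -41: 1a + c = -1 and 9a + c = -41.
Subtracting: 8a = -40, so a = -5; then c = -1 − (-5)·1 = 4.
So P(n) = -5n² + 4, and P(9) = -401.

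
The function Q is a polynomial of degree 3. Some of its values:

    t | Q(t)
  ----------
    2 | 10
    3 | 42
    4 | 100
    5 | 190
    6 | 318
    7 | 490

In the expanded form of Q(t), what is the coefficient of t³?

1

First differences: 32, 58, 90, 128, 172. Second differences: 26, 32, 38, 44. Third differences: 6, 6, 6.
Level-3 differences are constant, so Q has degree 3.
Fitting a degree-3 polynomial gives Q(t) = t³ + 4t² - 7t.
The coefficient of t³ is 1.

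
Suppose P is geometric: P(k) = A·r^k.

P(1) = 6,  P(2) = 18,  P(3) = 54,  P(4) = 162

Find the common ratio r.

3

Consecutive ratio: 18/6 = 3, and 54/18 = 3, so r = 3.
Then A·3^1 = 6 gives A = 2, and P(k) = 2·3^k.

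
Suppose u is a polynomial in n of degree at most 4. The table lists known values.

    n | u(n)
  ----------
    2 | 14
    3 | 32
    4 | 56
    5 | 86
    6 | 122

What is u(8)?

212

First differences: 18, 24, 30, 36. Second differences: 6, 6, 6.
Level-2 differences are constant, so u has degree 2.
Fitting a degree-2 polynomial gives u(n) = 3n² + 3n - 4.
Then u(8) = 212.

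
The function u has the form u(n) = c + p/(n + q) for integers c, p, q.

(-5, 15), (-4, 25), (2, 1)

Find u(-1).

(u(n) − c)(n + q) = p for each data point; the three points give a linear system in c and q, then p follows.
Solving: c = 5, q = 3, p = -20, so u(n) = 5 − 20/(n + 3).
Then u(-1) = 5 − 20/2 = -5.

-5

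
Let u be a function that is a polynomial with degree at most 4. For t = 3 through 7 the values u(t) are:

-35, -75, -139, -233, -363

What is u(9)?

-755

First differences: -40, -64, -94, -130. Second differences: -24, -30, -36. Third differences: -6, -6.
Level-3 differences are constant, so u has degree 3.
Fitting a degree-3 polynomial gives u(t) = -t³ - 3t + 1.
Then u(9) = -755.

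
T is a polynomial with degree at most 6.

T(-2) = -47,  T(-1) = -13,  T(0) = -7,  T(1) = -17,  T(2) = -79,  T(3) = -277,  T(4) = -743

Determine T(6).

-3247

First differences: 34, 6, -10, -62, -198, -466. Second differences: -28, -16, -52, -136, -268. Third differences: 12, -36, -84, -132. Fourth differences: -48, -48, -48.
Level-4 differences are constant, so T has degree 4.
Fitting a degree-4 polynomial gives T(x) = -2x^4 - 2x³ - 6x² - 7.
Then T(6) = -3247.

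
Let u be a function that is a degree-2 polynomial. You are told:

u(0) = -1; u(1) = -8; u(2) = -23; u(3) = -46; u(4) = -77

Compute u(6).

Write u(x) = ax² + bx + c; the 5 given values yield a linear system in the 3 coefficients.
Solving, u(x) = -4x² - 3x - 1.
Then u(6) = -163.

-163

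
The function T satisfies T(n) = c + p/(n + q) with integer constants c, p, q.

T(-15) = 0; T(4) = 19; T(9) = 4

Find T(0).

(T(n) − c)(n + q) = p for each data point; the three points give a linear system in c and q, then p follows.
Solving: c = 1, q = -3, p = 18, so T(n) = 1 + 18/(n − 3).
Then T(0) = 1 + 18/(-3) = -5.

-5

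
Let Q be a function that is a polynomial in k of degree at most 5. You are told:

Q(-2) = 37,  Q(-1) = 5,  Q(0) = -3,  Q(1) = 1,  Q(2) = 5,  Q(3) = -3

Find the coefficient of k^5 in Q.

0

First differences: -32, -8, 4, 4, -8. Second differences: 24, 12, 0, -12. Third differences: -12, -12, -12.
Level-3 differences are constant, so Q has degree 3.
Fitting a degree-3 polynomial gives Q(k) = -2k³ + 6k² - 3.
The coefficient of k^5 is 0.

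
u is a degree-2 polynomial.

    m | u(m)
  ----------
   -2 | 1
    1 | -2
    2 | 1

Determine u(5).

22

Write u(m) = am² + bm + c; the 3 given values yield a linear system in the 3 coefficients.
Solving, u(m) = m² - 3.
Then u(5) = 22.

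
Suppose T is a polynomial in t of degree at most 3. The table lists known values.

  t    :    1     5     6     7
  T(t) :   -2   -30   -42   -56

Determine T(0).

Write T(t) = at³ + bt² + ct + d; the 4 given values yield a linear system in the 4 coefficients.
Solving, the leading coefficient vanishes, and T(t) = -t² - t.
Then T(0) = 0.

0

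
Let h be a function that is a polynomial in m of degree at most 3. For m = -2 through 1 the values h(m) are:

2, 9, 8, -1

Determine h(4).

First differences: 7, -1, -9. Second differences: -8, -8.
Level-2 differences are constant, so h has degree 2.
Fitting a degree-2 polynomial gives h(m) = -4m² - 5m + 8.
Then h(4) = -76.

-76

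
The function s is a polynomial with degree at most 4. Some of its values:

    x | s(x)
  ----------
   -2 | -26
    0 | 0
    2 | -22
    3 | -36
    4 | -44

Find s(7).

28

Write s(x) = ax^4 + bx³ + cx² + dx + e; the 5 given values yield a linear system in the 5 coefficients.
Solving, the leading coefficient vanishes, and s(x) = x³ - 6x² - 3x.
Then s(7) = 28.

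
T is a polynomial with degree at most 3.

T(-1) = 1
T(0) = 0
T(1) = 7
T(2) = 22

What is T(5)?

115

Write T(k) = ak³ + bk² + ck + d; the 4 given values yield a linear system in the 4 coefficients.
Solving, the leading coefficient vanishes, and T(k) = 4k² + 3k.
Then T(5) = 115.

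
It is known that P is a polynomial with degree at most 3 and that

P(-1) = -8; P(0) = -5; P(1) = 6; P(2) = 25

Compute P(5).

First differences: 3, 11, 19. Second differences: 8, 8.
Level-2 differences are constant, so P has degree 2.
Fitting a degree-2 polynomial gives P(t) = 4t² + 7t - 5.
Then P(5) = 130.

130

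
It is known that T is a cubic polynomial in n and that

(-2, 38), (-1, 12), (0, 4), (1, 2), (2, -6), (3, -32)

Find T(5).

First differences: -26, -8, -2, -8, -26. Second differences: 18, 6, -6, -18. Third differences: -12, -12, -12.
Level-3 differences are constant, so T has degree 3.
Fitting a degree-3 polynomial gives T(n) = -2n³ + 3n² - 3n + 4.
Then T(5) = -186.

-186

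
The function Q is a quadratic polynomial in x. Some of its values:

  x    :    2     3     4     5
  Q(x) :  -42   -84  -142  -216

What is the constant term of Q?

-6

Write Q(x) = ax² + bx + c; the 4 given values yield a linear system in the 3 coefficients.
Solving, Q(x) = -8x² - 2x - 6.
The constant term is Q(0) = -6.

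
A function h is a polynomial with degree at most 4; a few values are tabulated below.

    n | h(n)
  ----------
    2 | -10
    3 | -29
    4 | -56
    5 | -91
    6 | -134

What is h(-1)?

-1

Write h(n) = an^4 + bn³ + cn² + dn + e; the 5 given values yield a linear system in the 5 coefficients.
Solving, the top 2 coefficients vanish, and h(n) = -4n² + n + 4.
Then h(-1) = -1.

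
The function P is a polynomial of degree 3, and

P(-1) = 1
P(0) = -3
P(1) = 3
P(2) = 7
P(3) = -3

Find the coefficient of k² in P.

5

First differences: -4, 6, 4, -10. Second differences: 10, -2, -14. Third differences: -12, -12.
Level-3 differences are constant, so P has degree 3.
Fitting a degree-3 polynomial gives P(k) = -2k³ + 5k² + 3k - 3.
The coefficient of k² is 5.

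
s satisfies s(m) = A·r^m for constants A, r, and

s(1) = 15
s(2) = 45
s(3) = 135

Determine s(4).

Consecutive ratio: 45/15 = 3, and 135/45 = 3, so r = 3.
Then A·3^1 = 15 gives A = 5, and s(m) = 5·3^m.
s(4) = 5·3^4 = 405.

405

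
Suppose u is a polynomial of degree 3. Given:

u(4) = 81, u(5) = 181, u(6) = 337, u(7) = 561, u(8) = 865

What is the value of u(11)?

2377

Write u(m) = am³ + bm² + cm + d; the 5 given values yield a linear system in the 4 coefficients.
Solving, u(m) = 2m³ - 2m² - 4m + 1.
Then u(11) = 2377.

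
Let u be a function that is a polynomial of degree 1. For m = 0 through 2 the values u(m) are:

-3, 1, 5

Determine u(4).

13

Write u(m) = am + b; the 3 given values yield a linear system in the 2 coefficients.
Solving, u(m) = 4m - 3.
Then u(4) = 13.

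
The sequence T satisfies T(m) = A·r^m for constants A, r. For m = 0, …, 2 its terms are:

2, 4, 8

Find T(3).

Consecutive ratio: 4/2 = 2, and 8/4 = 2, so r = 2.
Then A·2^0 = 2 gives A = 2, and T(m) = 2·2^m.
T(3) = 2·2^3 = 16.

16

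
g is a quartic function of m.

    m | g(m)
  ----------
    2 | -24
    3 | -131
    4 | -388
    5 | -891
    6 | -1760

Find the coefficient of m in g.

Write g(m) = am^4 + bm³ + cm² + dm + e; the 5 given values yield a linear system in the 5 coefficients.
Solving, g(m) = -m^4 - 2m³ - 2m² + 6m + 4.
The coefficient of m is 6.

6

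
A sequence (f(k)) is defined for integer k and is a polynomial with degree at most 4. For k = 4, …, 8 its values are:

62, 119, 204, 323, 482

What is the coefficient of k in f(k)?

Write f(k) = ak^4 + bk³ + ck² + dk + e; the 5 given values yield a linear system in the 5 coefficients.
Solving, the leading coefficient vanishes, and f(k) = k³ - k² + 5k - 6.
The coefficient of k is 5.

5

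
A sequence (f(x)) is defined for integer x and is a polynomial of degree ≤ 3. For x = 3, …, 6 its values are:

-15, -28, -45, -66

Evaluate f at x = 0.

First differences: -13, -17, -21. Second differences: -4, -4.
Level-2 differences are constant, so f has degree 2.
Fitting a degree-2 polynomial gives f(x) = -2x² + x.
Then f(0) = 0.

0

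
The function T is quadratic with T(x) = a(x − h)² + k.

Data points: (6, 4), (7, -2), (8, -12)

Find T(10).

First differences -6, -10; second difference -4 = 2a, so a = -2.
Expanding, the x-coefficient is −2ah = 4h; matching it to the data gives h = 5, and then k = 6.
So T(x) = -2(x − 5)² + 6.
T(10) = -2·5² + 6 = -44.

-44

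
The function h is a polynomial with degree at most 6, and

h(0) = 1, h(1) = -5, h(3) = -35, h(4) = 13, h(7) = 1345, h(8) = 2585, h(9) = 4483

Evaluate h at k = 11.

Write h(k) = ak^6 + bk^5 + ck^4 + dk³ + ek² + pk + q; the 7 given values yield a linear system in the 7 coefficients.
Solving, the top 2 coefficients vanish, and h(k) = k^4 - 2k³ - 8k² + 3k + 1.
Then h(11) = 11045.

11045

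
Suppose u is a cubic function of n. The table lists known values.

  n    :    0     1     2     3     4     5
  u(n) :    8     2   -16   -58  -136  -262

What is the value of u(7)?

-706

First differences: -6, -18, -42, -78, -126. Second differences: -12, -24, -36, -48. Third differences: -12, -12, -12.
Level-3 differences are constant, so u has degree 3.
Fitting a degree-3 polynomial gives u(n) = -2n³ - 4n + 8.
Then u(7) = -706.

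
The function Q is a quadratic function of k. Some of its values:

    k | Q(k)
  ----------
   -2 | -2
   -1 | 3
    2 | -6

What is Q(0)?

Write Q(k) = ak² + bk + c; the 3 given values yield a linear system in the 3 coefficients.
Solving, Q(k) = -2k² - k + 4.
Then Q(0) = 4.

4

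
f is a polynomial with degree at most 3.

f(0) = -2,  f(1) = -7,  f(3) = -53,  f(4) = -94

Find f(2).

Write f(k) = ak³ + bk² + ck + d; the 4 given values yield a linear system in the 4 coefficients.
Solving, the leading coefficient vanishes, and f(k) = -6k² + k - 2.
Then f(2) = -24.

-24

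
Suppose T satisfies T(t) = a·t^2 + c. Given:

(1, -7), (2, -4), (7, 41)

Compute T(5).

17

From T(1) = -7 and T(2) = -4: 1a + c = -7 and 4a + c = -4.
Subtracting: 3a = 3, so a = 1; then c = -7 − 1·1 = -8.
So T(t) = 1t² − 8, and T(5) = 17.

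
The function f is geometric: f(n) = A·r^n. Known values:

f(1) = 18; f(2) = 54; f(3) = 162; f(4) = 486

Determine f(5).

1458

Consecutive ratio: 54/18 = 3, and 162/54 = 3, so r = 3.
Then A·3^1 = 18 gives A = 6, and f(n) = 6·3^n.
f(5) = 6·3^5 = 1458.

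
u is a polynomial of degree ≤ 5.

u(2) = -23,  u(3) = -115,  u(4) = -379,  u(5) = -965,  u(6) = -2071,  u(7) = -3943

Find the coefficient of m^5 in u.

0

First differences: -92, -264, -586, -1106, -1872. Second differences: -172, -322, -520, -766. Third differences: -150, -198, -246. Fourth differences: -48, -48.
Level-4 differences are constant, so u has degree 4.
Fitting a degree-4 polynomial gives u(m) = -2m^4 + 3m³ - 3m² - 4m + 5.
The coefficient of m^5 is 0.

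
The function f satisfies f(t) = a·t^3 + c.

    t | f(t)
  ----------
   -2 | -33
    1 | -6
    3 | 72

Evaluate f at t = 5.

From f(-2) = -33 and f(1) = -6: -8a + c = -33 and 1a + c = -6.
Subtracting: 9a = 27, so a = 3; then c = -33 − 3·(-8) = -9.
So f(t) = 3t³ − 9, and f(5) = 366.

366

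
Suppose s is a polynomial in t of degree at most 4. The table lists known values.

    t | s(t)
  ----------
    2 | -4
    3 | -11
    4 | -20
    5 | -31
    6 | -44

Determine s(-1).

5

First differences: -7, -9, -11, -13. Second differences: -2, -2, -2.
Level-2 differences are constant, so s has degree 2.
Fitting a degree-2 polynomial gives s(t) = -t² - 2t + 4.
Then s(-1) = 5.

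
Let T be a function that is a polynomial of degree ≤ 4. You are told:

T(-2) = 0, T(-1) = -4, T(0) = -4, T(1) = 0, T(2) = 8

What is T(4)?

First differences: -4, 0, 4, 8. Second differences: 4, 4, 4.
Level-2 differences are constant, so T has degree 2.
Fitting a degree-2 polynomial gives T(k) = 2k² + 2k - 4.
Then T(4) = 36.

36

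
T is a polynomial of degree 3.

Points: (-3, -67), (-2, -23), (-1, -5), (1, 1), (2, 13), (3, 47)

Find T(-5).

Write T(x) = ax³ + bx² + cx + d; the 6 given values yield a linear system in the 4 coefficients.
Solving, T(x) = 2x³ - x² + x - 1.
Then T(-5) = -281.

-281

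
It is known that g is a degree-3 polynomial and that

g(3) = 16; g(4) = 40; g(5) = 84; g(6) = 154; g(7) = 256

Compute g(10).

First differences: 24, 44, 70, 102. Second differences: 20, 26, 32. Third differences: 6, 6.
Level-3 differences are constant, so g has degree 3.
Fitting a degree-3 polynomial gives g(k) = k³ - 2k² + k + 4.
Then g(10) = 814.

814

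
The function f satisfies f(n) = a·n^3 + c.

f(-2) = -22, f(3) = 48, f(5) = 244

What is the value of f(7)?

From f(-2) = -22 and f(3) = 48: -8a + c = -22 and 27a + c = 48.
Subtracting: 35a = 70, so a = 2; then c = -22 − 2·(-8) = -6.
So f(n) = 2n³ − 6, and f(7) = 680.

680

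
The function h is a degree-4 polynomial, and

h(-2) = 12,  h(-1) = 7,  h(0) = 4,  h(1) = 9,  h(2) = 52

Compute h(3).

Write h(n) = an^4 + bn³ + cn² + dn + e; the 5 given values yield a linear system in the 5 coefficients.
Solving, h(n) = n^4 + 3n³ + 3n² - 2n + 4.
Then h(3) = 187.

187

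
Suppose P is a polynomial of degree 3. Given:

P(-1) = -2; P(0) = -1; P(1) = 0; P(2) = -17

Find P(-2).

15

Write P(n) = an³ + bn² + cn + d; the 4 given values yield a linear system in the 4 coefficients.
Solving, P(n) = -3n³ + 4n - 1.
Then P(-2) = 15.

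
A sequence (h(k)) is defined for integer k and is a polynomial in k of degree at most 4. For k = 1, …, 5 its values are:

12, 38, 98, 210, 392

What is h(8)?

1538

Write h(k) = ak^4 + bk³ + ck² + dk + e; the 5 given values yield a linear system in the 5 coefficients.
Solving, the leading coefficient vanishes, and h(k) = 3k³ - k² + 8k + 2.
Then h(8) = 1538.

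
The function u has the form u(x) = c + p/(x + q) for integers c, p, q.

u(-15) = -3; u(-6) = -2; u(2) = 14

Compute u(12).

-6

(u(x) − c)(x + q) = p for each data point; the three points give a linear system in c and q, then p follows.
Solving: c = -4, q = -3, p = -18, so u(x) = -4 − 18/(x − 3).
Then u(12) = -4 − 18/9 = -6.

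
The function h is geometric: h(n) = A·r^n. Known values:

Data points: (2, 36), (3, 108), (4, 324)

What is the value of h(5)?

Consecutive ratio: 108/36 = 3, and 324/108 = 3, so r = 3.
Then A·3^2 = 36 gives A = 4, and h(n) = 4·3^n.
h(5) = 4·3^5 = 972.

972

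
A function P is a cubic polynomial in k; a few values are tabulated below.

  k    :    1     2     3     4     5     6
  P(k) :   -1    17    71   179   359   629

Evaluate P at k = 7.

1007

First differences: 18, 54, 108, 180, 270. Second differences: 36, 54, 72, 90. Third differences: 18, 18, 18.
Level-3 differences are constant, so P has degree 3.
Extending the table by one column gives the next first difference 378, so P(7) = 629 + 378 = 1007.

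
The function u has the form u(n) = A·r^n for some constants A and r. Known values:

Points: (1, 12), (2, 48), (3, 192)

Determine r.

Consecutive ratio: 48/12 = 4, and 192/48 = 4, so r = 4.
Then A·4^1 = 12 gives A = 3, and u(n) = 3·4^n.

4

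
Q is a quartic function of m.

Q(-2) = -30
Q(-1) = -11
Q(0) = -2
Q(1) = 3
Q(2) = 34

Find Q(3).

145

Write Q(m) = am^4 + bm³ + cm² + dm + e; the 5 given values yield a linear system in the 5 coefficients.
Solving, Q(m) = m^4 + 3m³ - 3m² + 4m - 2.
Then Q(3) = 145.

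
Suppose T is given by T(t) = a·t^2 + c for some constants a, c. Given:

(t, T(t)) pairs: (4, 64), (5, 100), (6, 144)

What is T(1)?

4

From T(4) = 64 and T(5) = 100: 16a + c = 64 and 25a + c = 100.
Subtracting: 9a = 36, so a = 4; then c = 64 − 4·16 = 0.
So T(t) = 4t² + 0, and T(1) = 4.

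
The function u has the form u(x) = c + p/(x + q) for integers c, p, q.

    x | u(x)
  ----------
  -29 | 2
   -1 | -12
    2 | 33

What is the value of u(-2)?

(u(x) − c)(x + q) = p for each data point; the three points give a linear system in c and q, then p follows.
Solving: c = 3, q = -1, p = 30, so u(x) = 3 + 30/(x − 1).
Then u(-2) = 3 + 30/(-3) = -7.

-7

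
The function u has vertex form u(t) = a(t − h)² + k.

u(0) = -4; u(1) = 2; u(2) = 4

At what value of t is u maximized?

First differences 6, 2; second difference -4 = 2a, so a = -2.
Expanding, the t-coefficient is −2ah = 4h; matching it to the data gives h = 2, and then k = 4.
So u(t) = -2(t − 2)² + 4.
Hence h = 2.

2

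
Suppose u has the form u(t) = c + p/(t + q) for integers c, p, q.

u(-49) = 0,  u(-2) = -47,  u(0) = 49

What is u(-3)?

-23

(u(t) − c)(t + q) = p for each data point; the three points give a linear system in c and q, then p follows.
Solving: c = 1, q = 1, p = 48, so u(t) = 1 + 48/(t + 1).
Then u(-3) = 1 + 48/(-2) = -23.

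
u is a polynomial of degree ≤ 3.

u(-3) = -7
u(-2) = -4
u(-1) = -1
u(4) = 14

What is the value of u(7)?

23

Write u(x) = ax³ + bx² + cx + d; the 4 given values yield a linear system in the 4 coefficients.
Solving, the top 2 coefficients vanish, and u(x) = 3x + 2.
Then u(7) = 23.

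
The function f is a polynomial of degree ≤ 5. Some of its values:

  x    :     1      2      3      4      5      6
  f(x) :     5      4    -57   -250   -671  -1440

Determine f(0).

First differences: -1, -61, -193, -421, -769. Second differences: -60, -132, -228, -348. Third differences: -72, -96, -120. Fourth differences: -24, -24.
Level-4 differences are constant, so f has degree 4.
Fitting a degree-4 polynomial gives f(x) = -x^4 - 2x³ + 7x² + 7x - 6.
Then f(0) = -6.

-6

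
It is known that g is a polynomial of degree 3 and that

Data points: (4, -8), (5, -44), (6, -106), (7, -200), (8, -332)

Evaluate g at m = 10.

First differences: -36, -62, -94, -132. Second differences: -26, -32, -38. Third differences: -6, -6.
Level-3 differences are constant, so g has degree 3.
Fitting a degree-3 polynomial gives g(m) = -m³ + 2m² + 7m - 4.
Then g(10) = -734.

-734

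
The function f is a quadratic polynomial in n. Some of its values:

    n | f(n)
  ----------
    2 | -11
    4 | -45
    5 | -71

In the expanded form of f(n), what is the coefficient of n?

1

Write f(n) = an² + bn + c; the 3 given values yield a linear system in the 3 coefficients.
Solving, f(n) = -3n² + n - 1.
The coefficient of n is 1.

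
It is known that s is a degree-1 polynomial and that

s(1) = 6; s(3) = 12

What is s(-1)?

0

Write s(n) = an + b; the 2 given values yield a linear system in the 2 coefficients.
Solving, s(n) = 3n + 3.
Then s(-1) = 0.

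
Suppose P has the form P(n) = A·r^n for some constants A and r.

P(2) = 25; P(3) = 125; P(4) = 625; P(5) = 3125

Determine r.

Consecutive ratio: 125/25 = 5, and 625/125 = 5, so r = 5.
Then A·5^2 = 25 gives A = 1, and P(n) = 1·5^n.

5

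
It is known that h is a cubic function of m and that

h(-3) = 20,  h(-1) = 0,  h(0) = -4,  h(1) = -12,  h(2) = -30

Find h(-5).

Write h(m) = am³ + bm² + cm + d; the 5 given values yield a linear system in the 4 coefficients.
Solving, h(m) = -m³ - 2m² - 5m - 4.
Then h(-5) = 96.

96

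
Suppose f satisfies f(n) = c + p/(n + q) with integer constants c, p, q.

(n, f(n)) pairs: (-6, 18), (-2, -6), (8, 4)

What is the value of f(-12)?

(f(n) − c)(n + q) = p for each data point; the three points give a linear system in c and q, then p follows.
Solving: c = 6, q = 4, p = -24, so f(n) = 6 − 24/(n + 4).
Then f(-12) = 6 − 24/(-8) = 9.

9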